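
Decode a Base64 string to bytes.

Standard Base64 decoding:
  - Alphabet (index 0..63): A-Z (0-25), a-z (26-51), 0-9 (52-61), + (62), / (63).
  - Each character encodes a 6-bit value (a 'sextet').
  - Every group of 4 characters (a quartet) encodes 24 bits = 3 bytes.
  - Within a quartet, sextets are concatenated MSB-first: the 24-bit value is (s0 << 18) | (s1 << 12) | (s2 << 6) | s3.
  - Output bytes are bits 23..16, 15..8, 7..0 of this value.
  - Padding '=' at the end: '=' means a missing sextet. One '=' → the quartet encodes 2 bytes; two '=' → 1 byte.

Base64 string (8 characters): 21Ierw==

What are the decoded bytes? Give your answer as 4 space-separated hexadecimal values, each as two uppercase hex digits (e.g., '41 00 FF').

Answer: DB 52 1E AF

Derivation:
After char 0 ('2'=54): chars_in_quartet=1 acc=0x36 bytes_emitted=0
After char 1 ('1'=53): chars_in_quartet=2 acc=0xDB5 bytes_emitted=0
After char 2 ('I'=8): chars_in_quartet=3 acc=0x36D48 bytes_emitted=0
After char 3 ('e'=30): chars_in_quartet=4 acc=0xDB521E -> emit DB 52 1E, reset; bytes_emitted=3
After char 4 ('r'=43): chars_in_quartet=1 acc=0x2B bytes_emitted=3
After char 5 ('w'=48): chars_in_quartet=2 acc=0xAF0 bytes_emitted=3
Padding '==': partial quartet acc=0xAF0 -> emit AF; bytes_emitted=4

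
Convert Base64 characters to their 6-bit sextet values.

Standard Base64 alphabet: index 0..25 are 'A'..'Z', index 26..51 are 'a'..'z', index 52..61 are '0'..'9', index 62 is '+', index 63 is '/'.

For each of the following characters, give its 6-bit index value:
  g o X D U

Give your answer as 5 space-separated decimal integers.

Answer: 32 40 23 3 20

Derivation:
'g': a..z range, 26 + ord('g') − ord('a') = 32
'o': a..z range, 26 + ord('o') − ord('a') = 40
'X': A..Z range, ord('X') − ord('A') = 23
'D': A..Z range, ord('D') − ord('A') = 3
'U': A..Z range, ord('U') − ord('A') = 20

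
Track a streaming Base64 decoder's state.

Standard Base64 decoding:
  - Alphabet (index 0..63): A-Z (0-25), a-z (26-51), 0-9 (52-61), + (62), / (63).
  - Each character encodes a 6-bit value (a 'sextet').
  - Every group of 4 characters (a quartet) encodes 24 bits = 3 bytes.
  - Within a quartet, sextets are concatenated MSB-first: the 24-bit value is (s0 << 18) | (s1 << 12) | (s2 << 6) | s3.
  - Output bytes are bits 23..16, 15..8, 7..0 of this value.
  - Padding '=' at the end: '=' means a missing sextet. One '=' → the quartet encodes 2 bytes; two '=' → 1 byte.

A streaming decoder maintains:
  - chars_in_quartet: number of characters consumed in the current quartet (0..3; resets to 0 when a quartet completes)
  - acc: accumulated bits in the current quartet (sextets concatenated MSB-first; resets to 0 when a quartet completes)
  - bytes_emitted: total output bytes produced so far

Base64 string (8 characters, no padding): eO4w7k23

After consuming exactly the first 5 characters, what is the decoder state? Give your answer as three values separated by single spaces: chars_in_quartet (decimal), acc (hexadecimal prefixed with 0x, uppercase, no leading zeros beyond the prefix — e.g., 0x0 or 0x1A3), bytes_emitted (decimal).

Answer: 1 0x3B 3

Derivation:
After char 0 ('e'=30): chars_in_quartet=1 acc=0x1E bytes_emitted=0
After char 1 ('O'=14): chars_in_quartet=2 acc=0x78E bytes_emitted=0
After char 2 ('4'=56): chars_in_quartet=3 acc=0x1E3B8 bytes_emitted=0
After char 3 ('w'=48): chars_in_quartet=4 acc=0x78EE30 -> emit 78 EE 30, reset; bytes_emitted=3
After char 4 ('7'=59): chars_in_quartet=1 acc=0x3B bytes_emitted=3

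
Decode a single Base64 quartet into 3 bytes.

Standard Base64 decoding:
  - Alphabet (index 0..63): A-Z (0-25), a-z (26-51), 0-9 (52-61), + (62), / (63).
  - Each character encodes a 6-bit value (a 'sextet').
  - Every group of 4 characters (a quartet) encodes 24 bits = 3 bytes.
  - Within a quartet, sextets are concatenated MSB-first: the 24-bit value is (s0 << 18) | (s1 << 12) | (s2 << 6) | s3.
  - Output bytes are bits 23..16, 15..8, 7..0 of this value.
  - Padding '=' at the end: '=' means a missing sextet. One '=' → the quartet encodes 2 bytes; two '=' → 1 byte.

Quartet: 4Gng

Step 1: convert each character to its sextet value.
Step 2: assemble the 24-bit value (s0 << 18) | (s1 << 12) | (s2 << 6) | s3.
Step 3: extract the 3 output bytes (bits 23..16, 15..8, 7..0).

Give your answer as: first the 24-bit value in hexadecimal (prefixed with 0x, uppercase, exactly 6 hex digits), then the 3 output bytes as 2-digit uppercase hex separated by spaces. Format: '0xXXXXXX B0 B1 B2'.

Answer: 0xE069E0 E0 69 E0

Derivation:
Sextets: 4=56, G=6, n=39, g=32
24-bit: (56<<18) | (6<<12) | (39<<6) | 32
      = 0xE00000 | 0x006000 | 0x0009C0 | 0x000020
      = 0xE069E0
Bytes: (v>>16)&0xFF=E0, (v>>8)&0xFF=69, v&0xFF=E0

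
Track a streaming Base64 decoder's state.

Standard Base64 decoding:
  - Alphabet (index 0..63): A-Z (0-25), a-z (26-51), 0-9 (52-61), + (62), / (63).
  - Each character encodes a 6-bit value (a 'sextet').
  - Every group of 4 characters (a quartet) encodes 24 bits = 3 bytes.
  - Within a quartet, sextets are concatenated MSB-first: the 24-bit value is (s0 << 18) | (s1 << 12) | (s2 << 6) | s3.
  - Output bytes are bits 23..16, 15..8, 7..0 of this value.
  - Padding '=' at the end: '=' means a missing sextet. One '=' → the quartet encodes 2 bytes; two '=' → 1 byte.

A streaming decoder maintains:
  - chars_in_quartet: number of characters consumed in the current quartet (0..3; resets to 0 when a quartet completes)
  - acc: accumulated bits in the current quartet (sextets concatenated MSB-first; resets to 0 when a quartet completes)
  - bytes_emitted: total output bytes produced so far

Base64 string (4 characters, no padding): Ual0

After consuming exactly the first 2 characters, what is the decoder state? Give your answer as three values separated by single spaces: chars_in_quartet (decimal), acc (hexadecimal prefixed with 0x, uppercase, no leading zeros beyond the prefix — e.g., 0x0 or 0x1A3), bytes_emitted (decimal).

Answer: 2 0x51A 0

Derivation:
After char 0 ('U'=20): chars_in_quartet=1 acc=0x14 bytes_emitted=0
After char 1 ('a'=26): chars_in_quartet=2 acc=0x51A bytes_emitted=0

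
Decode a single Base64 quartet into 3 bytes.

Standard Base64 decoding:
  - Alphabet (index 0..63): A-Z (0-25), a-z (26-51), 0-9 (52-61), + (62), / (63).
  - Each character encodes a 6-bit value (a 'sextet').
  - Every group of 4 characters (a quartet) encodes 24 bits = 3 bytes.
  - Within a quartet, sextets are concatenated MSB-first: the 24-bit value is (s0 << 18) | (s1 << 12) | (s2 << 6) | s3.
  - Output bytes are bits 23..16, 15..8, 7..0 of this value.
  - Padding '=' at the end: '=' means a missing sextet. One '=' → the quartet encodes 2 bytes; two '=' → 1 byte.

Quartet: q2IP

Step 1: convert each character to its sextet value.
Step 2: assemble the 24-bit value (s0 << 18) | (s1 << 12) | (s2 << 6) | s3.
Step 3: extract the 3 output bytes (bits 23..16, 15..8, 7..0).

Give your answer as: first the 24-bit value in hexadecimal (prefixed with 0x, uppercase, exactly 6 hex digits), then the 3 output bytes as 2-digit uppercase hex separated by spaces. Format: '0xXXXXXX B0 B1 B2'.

Sextets: q=42, 2=54, I=8, P=15
24-bit: (42<<18) | (54<<12) | (8<<6) | 15
      = 0xA80000 | 0x036000 | 0x000200 | 0x00000F
      = 0xAB620F
Bytes: (v>>16)&0xFF=AB, (v>>8)&0xFF=62, v&0xFF=0F

Answer: 0xAB620F AB 62 0F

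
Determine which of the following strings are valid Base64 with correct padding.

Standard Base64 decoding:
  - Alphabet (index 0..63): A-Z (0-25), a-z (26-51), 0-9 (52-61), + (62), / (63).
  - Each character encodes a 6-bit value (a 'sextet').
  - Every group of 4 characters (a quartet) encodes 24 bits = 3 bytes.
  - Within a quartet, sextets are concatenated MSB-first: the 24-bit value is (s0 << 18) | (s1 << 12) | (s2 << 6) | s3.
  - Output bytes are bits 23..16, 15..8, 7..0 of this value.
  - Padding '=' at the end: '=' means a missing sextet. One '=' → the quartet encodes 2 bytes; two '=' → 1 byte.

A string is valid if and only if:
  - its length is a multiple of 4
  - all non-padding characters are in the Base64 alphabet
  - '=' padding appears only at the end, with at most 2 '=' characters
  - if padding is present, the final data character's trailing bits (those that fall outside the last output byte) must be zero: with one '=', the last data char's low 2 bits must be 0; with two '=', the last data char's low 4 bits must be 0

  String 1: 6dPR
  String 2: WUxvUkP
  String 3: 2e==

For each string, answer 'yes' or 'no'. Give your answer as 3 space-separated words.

String 1: '6dPR' → valid
String 2: 'WUxvUkP' → invalid (len=7 not mult of 4)
String 3: '2e==' → invalid (bad trailing bits)

Answer: yes no no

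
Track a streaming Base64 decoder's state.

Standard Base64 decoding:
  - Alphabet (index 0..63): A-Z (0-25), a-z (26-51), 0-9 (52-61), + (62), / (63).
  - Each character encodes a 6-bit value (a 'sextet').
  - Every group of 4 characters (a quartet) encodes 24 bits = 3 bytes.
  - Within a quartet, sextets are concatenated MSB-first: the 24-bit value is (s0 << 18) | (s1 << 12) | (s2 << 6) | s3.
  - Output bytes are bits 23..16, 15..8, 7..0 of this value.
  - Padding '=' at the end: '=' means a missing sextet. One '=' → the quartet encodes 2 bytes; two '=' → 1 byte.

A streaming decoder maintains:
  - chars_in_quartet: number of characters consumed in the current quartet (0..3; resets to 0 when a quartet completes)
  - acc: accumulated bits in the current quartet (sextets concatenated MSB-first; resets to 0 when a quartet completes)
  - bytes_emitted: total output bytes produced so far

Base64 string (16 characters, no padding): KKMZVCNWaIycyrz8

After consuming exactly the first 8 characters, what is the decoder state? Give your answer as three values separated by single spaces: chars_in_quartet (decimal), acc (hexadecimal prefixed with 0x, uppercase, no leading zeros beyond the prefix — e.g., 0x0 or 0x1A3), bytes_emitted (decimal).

Answer: 0 0x0 6

Derivation:
After char 0 ('K'=10): chars_in_quartet=1 acc=0xA bytes_emitted=0
After char 1 ('K'=10): chars_in_quartet=2 acc=0x28A bytes_emitted=0
After char 2 ('M'=12): chars_in_quartet=3 acc=0xA28C bytes_emitted=0
After char 3 ('Z'=25): chars_in_quartet=4 acc=0x28A319 -> emit 28 A3 19, reset; bytes_emitted=3
After char 4 ('V'=21): chars_in_quartet=1 acc=0x15 bytes_emitted=3
After char 5 ('C'=2): chars_in_quartet=2 acc=0x542 bytes_emitted=3
After char 6 ('N'=13): chars_in_quartet=3 acc=0x1508D bytes_emitted=3
After char 7 ('W'=22): chars_in_quartet=4 acc=0x542356 -> emit 54 23 56, reset; bytes_emitted=6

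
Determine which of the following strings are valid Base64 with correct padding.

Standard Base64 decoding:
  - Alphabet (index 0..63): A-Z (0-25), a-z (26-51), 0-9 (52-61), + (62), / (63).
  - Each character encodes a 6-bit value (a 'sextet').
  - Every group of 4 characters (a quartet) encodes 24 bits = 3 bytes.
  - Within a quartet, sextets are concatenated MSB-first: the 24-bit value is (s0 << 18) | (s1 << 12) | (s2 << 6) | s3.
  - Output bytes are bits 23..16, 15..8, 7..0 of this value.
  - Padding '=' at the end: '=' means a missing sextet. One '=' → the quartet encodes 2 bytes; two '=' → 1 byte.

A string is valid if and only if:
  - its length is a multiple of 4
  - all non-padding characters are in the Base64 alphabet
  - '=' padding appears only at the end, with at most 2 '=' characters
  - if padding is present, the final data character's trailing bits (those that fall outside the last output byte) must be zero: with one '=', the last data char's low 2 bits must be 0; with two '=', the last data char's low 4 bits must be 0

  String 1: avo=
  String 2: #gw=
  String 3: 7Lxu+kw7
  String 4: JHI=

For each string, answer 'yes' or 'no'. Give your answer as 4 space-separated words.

Answer: yes no yes yes

Derivation:
String 1: 'avo=' → valid
String 2: '#gw=' → invalid (bad char(s): ['#'])
String 3: '7Lxu+kw7' → valid
String 4: 'JHI=' → valid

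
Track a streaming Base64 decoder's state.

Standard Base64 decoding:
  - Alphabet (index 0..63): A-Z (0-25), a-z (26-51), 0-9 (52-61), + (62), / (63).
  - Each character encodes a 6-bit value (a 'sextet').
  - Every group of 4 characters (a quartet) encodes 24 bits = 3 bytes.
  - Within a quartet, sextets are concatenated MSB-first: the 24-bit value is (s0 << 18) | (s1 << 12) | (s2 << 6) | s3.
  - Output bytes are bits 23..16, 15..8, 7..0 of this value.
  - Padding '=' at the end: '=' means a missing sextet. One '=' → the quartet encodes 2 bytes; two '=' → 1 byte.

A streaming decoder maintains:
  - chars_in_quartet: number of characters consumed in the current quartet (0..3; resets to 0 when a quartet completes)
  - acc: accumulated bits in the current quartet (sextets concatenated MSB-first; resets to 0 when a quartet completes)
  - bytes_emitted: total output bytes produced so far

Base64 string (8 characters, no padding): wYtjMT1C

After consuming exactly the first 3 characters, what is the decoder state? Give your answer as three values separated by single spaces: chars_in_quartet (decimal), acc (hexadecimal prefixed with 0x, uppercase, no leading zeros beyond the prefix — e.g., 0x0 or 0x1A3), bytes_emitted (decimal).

After char 0 ('w'=48): chars_in_quartet=1 acc=0x30 bytes_emitted=0
After char 1 ('Y'=24): chars_in_quartet=2 acc=0xC18 bytes_emitted=0
After char 2 ('t'=45): chars_in_quartet=3 acc=0x3062D bytes_emitted=0

Answer: 3 0x3062D 0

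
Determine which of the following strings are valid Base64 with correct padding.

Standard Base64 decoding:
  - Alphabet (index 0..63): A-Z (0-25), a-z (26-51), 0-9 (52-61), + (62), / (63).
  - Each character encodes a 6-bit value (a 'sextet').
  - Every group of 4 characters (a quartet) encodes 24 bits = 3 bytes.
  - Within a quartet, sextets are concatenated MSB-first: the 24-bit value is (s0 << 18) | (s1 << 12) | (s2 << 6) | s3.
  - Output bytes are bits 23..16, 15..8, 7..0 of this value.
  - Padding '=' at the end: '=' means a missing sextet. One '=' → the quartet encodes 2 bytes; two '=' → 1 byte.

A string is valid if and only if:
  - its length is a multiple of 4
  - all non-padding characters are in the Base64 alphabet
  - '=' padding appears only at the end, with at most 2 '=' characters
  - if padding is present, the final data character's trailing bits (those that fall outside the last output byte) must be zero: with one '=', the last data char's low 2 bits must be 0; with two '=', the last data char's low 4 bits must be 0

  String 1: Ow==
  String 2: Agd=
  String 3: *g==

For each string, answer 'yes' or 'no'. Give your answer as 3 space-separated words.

String 1: 'Ow==' → valid
String 2: 'Agd=' → invalid (bad trailing bits)
String 3: '*g==' → invalid (bad char(s): ['*'])

Answer: yes no no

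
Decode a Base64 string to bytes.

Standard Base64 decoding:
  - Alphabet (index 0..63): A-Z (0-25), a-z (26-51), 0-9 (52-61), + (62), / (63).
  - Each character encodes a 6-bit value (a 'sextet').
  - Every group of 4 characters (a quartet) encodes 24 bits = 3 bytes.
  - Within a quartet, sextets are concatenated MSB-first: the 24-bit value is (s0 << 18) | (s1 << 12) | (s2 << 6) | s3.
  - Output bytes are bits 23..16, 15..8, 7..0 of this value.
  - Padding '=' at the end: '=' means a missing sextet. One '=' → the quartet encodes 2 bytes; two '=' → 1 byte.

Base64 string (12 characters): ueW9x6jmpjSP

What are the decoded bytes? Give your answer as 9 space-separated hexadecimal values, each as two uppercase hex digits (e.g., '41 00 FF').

Answer: B9 E5 BD C7 A8 E6 A6 34 8F

Derivation:
After char 0 ('u'=46): chars_in_quartet=1 acc=0x2E bytes_emitted=0
After char 1 ('e'=30): chars_in_quartet=2 acc=0xB9E bytes_emitted=0
After char 2 ('W'=22): chars_in_quartet=3 acc=0x2E796 bytes_emitted=0
After char 3 ('9'=61): chars_in_quartet=4 acc=0xB9E5BD -> emit B9 E5 BD, reset; bytes_emitted=3
After char 4 ('x'=49): chars_in_quartet=1 acc=0x31 bytes_emitted=3
After char 5 ('6'=58): chars_in_quartet=2 acc=0xC7A bytes_emitted=3
After char 6 ('j'=35): chars_in_quartet=3 acc=0x31EA3 bytes_emitted=3
After char 7 ('m'=38): chars_in_quartet=4 acc=0xC7A8E6 -> emit C7 A8 E6, reset; bytes_emitted=6
After char 8 ('p'=41): chars_in_quartet=1 acc=0x29 bytes_emitted=6
After char 9 ('j'=35): chars_in_quartet=2 acc=0xA63 bytes_emitted=6
After char 10 ('S'=18): chars_in_quartet=3 acc=0x298D2 bytes_emitted=6
After char 11 ('P'=15): chars_in_quartet=4 acc=0xA6348F -> emit A6 34 8F, reset; bytes_emitted=9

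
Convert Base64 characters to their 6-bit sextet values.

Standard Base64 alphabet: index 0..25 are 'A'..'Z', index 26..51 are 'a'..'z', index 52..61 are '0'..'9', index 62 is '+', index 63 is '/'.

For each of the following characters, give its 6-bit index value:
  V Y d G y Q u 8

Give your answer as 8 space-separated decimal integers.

Answer: 21 24 29 6 50 16 46 60

Derivation:
'V': A..Z range, ord('V') − ord('A') = 21
'Y': A..Z range, ord('Y') − ord('A') = 24
'd': a..z range, 26 + ord('d') − ord('a') = 29
'G': A..Z range, ord('G') − ord('A') = 6
'y': a..z range, 26 + ord('y') − ord('a') = 50
'Q': A..Z range, ord('Q') − ord('A') = 16
'u': a..z range, 26 + ord('u') − ord('a') = 46
'8': 0..9 range, 52 + ord('8') − ord('0') = 60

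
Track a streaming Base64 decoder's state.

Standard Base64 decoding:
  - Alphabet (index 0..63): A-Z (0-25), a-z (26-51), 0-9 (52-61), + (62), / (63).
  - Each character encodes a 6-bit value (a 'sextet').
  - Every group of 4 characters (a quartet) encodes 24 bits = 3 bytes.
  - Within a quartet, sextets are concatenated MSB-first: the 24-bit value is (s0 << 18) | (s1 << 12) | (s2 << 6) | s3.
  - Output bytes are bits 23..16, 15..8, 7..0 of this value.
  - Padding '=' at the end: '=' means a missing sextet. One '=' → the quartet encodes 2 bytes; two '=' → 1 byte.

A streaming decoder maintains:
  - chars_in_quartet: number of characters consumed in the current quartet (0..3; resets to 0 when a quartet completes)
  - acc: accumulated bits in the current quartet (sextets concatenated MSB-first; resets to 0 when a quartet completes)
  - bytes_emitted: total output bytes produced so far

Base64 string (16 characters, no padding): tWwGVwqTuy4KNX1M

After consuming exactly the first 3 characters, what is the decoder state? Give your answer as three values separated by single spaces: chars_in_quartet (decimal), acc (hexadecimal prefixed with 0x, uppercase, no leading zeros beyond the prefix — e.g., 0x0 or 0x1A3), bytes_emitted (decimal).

Answer: 3 0x2D5B0 0

Derivation:
After char 0 ('t'=45): chars_in_quartet=1 acc=0x2D bytes_emitted=0
After char 1 ('W'=22): chars_in_quartet=2 acc=0xB56 bytes_emitted=0
After char 2 ('w'=48): chars_in_quartet=3 acc=0x2D5B0 bytes_emitted=0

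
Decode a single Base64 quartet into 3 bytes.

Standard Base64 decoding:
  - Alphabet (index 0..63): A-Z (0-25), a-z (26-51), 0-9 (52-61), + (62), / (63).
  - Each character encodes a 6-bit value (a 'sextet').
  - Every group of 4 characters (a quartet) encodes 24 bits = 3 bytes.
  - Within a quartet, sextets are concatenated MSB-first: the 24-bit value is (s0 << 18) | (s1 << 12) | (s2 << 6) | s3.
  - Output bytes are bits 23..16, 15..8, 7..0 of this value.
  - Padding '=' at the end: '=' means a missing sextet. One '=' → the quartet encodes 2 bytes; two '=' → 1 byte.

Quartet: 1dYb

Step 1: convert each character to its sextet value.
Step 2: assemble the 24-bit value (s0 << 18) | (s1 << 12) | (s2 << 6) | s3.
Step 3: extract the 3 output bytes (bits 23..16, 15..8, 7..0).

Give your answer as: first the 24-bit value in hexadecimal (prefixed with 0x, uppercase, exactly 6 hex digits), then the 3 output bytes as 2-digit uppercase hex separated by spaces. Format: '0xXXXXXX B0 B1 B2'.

Answer: 0xD5D61B D5 D6 1B

Derivation:
Sextets: 1=53, d=29, Y=24, b=27
24-bit: (53<<18) | (29<<12) | (24<<6) | 27
      = 0xD40000 | 0x01D000 | 0x000600 | 0x00001B
      = 0xD5D61B
Bytes: (v>>16)&0xFF=D5, (v>>8)&0xFF=D6, v&0xFF=1B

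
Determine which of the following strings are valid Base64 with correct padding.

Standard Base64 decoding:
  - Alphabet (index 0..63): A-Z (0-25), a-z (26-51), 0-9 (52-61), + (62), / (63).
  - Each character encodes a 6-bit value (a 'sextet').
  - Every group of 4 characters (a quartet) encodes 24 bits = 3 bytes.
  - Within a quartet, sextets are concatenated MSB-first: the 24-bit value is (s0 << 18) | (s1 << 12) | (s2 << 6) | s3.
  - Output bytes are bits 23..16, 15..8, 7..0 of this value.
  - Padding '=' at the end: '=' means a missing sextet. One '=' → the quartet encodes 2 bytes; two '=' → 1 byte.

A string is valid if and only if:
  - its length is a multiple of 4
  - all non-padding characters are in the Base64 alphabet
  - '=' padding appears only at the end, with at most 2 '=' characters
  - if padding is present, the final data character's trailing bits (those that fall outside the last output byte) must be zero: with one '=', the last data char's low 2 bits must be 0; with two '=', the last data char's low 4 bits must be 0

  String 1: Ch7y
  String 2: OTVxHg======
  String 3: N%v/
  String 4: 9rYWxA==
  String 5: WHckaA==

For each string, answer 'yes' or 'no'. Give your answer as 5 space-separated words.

String 1: 'Ch7y' → valid
String 2: 'OTVxHg======' → invalid (6 pad chars (max 2))
String 3: 'N%v/' → invalid (bad char(s): ['%'])
String 4: '9rYWxA==' → valid
String 5: 'WHckaA==' → valid

Answer: yes no no yes yes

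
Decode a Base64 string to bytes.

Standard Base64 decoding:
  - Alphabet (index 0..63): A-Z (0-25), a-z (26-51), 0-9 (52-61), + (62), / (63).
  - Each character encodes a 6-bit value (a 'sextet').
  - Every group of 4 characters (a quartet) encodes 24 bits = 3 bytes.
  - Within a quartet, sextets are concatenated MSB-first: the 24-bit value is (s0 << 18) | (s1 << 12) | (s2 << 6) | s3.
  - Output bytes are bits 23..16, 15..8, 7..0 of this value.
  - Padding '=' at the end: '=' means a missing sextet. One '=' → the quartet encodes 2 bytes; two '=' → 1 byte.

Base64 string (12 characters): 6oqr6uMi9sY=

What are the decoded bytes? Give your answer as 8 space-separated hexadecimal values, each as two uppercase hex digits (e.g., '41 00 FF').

After char 0 ('6'=58): chars_in_quartet=1 acc=0x3A bytes_emitted=0
After char 1 ('o'=40): chars_in_quartet=2 acc=0xEA8 bytes_emitted=0
After char 2 ('q'=42): chars_in_quartet=3 acc=0x3AA2A bytes_emitted=0
After char 3 ('r'=43): chars_in_quartet=4 acc=0xEA8AAB -> emit EA 8A AB, reset; bytes_emitted=3
After char 4 ('6'=58): chars_in_quartet=1 acc=0x3A bytes_emitted=3
After char 5 ('u'=46): chars_in_quartet=2 acc=0xEAE bytes_emitted=3
After char 6 ('M'=12): chars_in_quartet=3 acc=0x3AB8C bytes_emitted=3
After char 7 ('i'=34): chars_in_quartet=4 acc=0xEAE322 -> emit EA E3 22, reset; bytes_emitted=6
After char 8 ('9'=61): chars_in_quartet=1 acc=0x3D bytes_emitted=6
After char 9 ('s'=44): chars_in_quartet=2 acc=0xF6C bytes_emitted=6
After char 10 ('Y'=24): chars_in_quartet=3 acc=0x3DB18 bytes_emitted=6
Padding '=': partial quartet acc=0x3DB18 -> emit F6 C6; bytes_emitted=8

Answer: EA 8A AB EA E3 22 F6 C6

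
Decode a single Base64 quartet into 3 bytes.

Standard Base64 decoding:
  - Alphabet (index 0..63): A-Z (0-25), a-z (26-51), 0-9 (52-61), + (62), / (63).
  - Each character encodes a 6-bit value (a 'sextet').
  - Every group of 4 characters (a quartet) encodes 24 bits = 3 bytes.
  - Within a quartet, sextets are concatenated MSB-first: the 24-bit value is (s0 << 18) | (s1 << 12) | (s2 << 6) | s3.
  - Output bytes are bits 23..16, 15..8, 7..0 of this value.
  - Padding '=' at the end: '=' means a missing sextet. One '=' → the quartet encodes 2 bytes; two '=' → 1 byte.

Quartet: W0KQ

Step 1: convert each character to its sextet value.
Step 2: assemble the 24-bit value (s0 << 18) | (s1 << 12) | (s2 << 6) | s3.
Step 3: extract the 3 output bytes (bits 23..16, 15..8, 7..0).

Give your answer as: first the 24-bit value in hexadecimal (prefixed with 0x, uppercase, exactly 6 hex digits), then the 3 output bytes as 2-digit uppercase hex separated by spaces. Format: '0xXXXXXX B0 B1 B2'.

Answer: 0x5B4290 5B 42 90

Derivation:
Sextets: W=22, 0=52, K=10, Q=16
24-bit: (22<<18) | (52<<12) | (10<<6) | 16
      = 0x580000 | 0x034000 | 0x000280 | 0x000010
      = 0x5B4290
Bytes: (v>>16)&0xFF=5B, (v>>8)&0xFF=42, v&0xFF=90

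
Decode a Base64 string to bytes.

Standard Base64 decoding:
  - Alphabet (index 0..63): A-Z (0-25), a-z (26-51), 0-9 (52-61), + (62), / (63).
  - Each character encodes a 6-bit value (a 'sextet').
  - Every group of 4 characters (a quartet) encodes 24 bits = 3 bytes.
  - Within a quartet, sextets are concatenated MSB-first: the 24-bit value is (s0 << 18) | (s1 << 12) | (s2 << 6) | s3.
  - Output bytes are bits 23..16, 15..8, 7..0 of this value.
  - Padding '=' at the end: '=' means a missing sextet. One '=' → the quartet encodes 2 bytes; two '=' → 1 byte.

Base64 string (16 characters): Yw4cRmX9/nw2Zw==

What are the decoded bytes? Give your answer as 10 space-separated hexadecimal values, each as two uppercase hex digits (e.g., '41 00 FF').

Answer: 63 0E 1C 46 65 FD FE 7C 36 67

Derivation:
After char 0 ('Y'=24): chars_in_quartet=1 acc=0x18 bytes_emitted=0
After char 1 ('w'=48): chars_in_quartet=2 acc=0x630 bytes_emitted=0
After char 2 ('4'=56): chars_in_quartet=3 acc=0x18C38 bytes_emitted=0
After char 3 ('c'=28): chars_in_quartet=4 acc=0x630E1C -> emit 63 0E 1C, reset; bytes_emitted=3
After char 4 ('R'=17): chars_in_quartet=1 acc=0x11 bytes_emitted=3
After char 5 ('m'=38): chars_in_quartet=2 acc=0x466 bytes_emitted=3
After char 6 ('X'=23): chars_in_quartet=3 acc=0x11997 bytes_emitted=3
After char 7 ('9'=61): chars_in_quartet=4 acc=0x4665FD -> emit 46 65 FD, reset; bytes_emitted=6
After char 8 ('/'=63): chars_in_quartet=1 acc=0x3F bytes_emitted=6
After char 9 ('n'=39): chars_in_quartet=2 acc=0xFE7 bytes_emitted=6
After char 10 ('w'=48): chars_in_quartet=3 acc=0x3F9F0 bytes_emitted=6
After char 11 ('2'=54): chars_in_quartet=4 acc=0xFE7C36 -> emit FE 7C 36, reset; bytes_emitted=9
After char 12 ('Z'=25): chars_in_quartet=1 acc=0x19 bytes_emitted=9
After char 13 ('w'=48): chars_in_quartet=2 acc=0x670 bytes_emitted=9
Padding '==': partial quartet acc=0x670 -> emit 67; bytes_emitted=10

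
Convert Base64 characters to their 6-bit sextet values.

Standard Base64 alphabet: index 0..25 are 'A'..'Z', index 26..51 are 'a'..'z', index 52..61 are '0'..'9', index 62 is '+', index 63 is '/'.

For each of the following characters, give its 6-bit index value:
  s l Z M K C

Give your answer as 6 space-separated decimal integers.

Answer: 44 37 25 12 10 2

Derivation:
's': a..z range, 26 + ord('s') − ord('a') = 44
'l': a..z range, 26 + ord('l') − ord('a') = 37
'Z': A..Z range, ord('Z') − ord('A') = 25
'M': A..Z range, ord('M') − ord('A') = 12
'K': A..Z range, ord('K') − ord('A') = 10
'C': A..Z range, ord('C') − ord('A') = 2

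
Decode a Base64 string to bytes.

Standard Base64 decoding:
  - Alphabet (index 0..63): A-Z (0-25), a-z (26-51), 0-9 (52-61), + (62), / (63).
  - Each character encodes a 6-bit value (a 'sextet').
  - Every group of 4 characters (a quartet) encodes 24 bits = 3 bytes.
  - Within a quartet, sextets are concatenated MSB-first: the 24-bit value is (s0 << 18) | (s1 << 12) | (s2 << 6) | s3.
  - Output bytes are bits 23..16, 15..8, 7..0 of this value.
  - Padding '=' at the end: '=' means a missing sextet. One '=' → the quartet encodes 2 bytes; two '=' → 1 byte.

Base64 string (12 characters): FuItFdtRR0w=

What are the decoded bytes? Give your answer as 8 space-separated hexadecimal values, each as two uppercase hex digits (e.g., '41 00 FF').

After char 0 ('F'=5): chars_in_quartet=1 acc=0x5 bytes_emitted=0
After char 1 ('u'=46): chars_in_quartet=2 acc=0x16E bytes_emitted=0
After char 2 ('I'=8): chars_in_quartet=3 acc=0x5B88 bytes_emitted=0
After char 3 ('t'=45): chars_in_quartet=4 acc=0x16E22D -> emit 16 E2 2D, reset; bytes_emitted=3
After char 4 ('F'=5): chars_in_quartet=1 acc=0x5 bytes_emitted=3
After char 5 ('d'=29): chars_in_quartet=2 acc=0x15D bytes_emitted=3
After char 6 ('t'=45): chars_in_quartet=3 acc=0x576D bytes_emitted=3
After char 7 ('R'=17): chars_in_quartet=4 acc=0x15DB51 -> emit 15 DB 51, reset; bytes_emitted=6
After char 8 ('R'=17): chars_in_quartet=1 acc=0x11 bytes_emitted=6
After char 9 ('0'=52): chars_in_quartet=2 acc=0x474 bytes_emitted=6
After char 10 ('w'=48): chars_in_quartet=3 acc=0x11D30 bytes_emitted=6
Padding '=': partial quartet acc=0x11D30 -> emit 47 4C; bytes_emitted=8

Answer: 16 E2 2D 15 DB 51 47 4C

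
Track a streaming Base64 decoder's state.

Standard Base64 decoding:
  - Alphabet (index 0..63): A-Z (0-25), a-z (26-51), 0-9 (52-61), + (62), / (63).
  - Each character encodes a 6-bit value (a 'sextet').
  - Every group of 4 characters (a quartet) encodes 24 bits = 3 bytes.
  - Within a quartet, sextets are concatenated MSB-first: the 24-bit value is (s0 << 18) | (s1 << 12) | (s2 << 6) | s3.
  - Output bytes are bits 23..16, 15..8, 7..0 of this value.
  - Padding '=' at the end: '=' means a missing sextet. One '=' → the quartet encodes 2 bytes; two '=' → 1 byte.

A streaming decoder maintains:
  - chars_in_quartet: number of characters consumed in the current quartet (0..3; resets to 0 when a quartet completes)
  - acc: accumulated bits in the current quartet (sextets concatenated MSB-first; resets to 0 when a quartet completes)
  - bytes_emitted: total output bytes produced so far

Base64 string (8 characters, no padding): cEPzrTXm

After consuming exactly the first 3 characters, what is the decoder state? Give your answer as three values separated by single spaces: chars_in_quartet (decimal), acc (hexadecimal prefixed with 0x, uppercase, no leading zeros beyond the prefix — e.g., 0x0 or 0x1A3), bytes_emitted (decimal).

Answer: 3 0x1C10F 0

Derivation:
After char 0 ('c'=28): chars_in_quartet=1 acc=0x1C bytes_emitted=0
After char 1 ('E'=4): chars_in_quartet=2 acc=0x704 bytes_emitted=0
After char 2 ('P'=15): chars_in_quartet=3 acc=0x1C10F bytes_emitted=0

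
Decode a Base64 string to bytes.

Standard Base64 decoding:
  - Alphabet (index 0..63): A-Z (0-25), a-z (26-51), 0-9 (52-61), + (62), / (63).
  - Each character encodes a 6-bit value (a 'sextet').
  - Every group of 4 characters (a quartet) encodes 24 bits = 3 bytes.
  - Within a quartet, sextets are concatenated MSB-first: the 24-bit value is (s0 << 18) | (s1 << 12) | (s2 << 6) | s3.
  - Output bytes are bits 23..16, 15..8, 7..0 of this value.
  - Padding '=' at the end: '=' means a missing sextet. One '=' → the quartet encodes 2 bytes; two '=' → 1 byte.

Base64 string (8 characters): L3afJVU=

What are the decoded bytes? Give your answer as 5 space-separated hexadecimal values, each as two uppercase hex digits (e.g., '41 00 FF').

After char 0 ('L'=11): chars_in_quartet=1 acc=0xB bytes_emitted=0
After char 1 ('3'=55): chars_in_quartet=2 acc=0x2F7 bytes_emitted=0
After char 2 ('a'=26): chars_in_quartet=3 acc=0xBDDA bytes_emitted=0
After char 3 ('f'=31): chars_in_quartet=4 acc=0x2F769F -> emit 2F 76 9F, reset; bytes_emitted=3
After char 4 ('J'=9): chars_in_quartet=1 acc=0x9 bytes_emitted=3
After char 5 ('V'=21): chars_in_quartet=2 acc=0x255 bytes_emitted=3
After char 6 ('U'=20): chars_in_quartet=3 acc=0x9554 bytes_emitted=3
Padding '=': partial quartet acc=0x9554 -> emit 25 55; bytes_emitted=5

Answer: 2F 76 9F 25 55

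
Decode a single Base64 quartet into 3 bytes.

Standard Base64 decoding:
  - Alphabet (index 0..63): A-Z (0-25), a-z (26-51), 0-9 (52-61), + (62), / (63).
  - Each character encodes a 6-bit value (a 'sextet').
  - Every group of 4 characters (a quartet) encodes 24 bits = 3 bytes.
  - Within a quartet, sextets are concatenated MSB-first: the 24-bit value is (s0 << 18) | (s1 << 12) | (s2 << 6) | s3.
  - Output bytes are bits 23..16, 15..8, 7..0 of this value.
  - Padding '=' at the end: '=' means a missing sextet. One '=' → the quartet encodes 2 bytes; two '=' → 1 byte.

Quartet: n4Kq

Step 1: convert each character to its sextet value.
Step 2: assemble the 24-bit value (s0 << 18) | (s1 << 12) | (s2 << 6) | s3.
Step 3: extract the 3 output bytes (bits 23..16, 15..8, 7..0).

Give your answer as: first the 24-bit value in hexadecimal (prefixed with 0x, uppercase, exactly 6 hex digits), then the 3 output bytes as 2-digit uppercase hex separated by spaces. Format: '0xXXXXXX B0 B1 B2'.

Answer: 0x9F82AA 9F 82 AA

Derivation:
Sextets: n=39, 4=56, K=10, q=42
24-bit: (39<<18) | (56<<12) | (10<<6) | 42
      = 0x9C0000 | 0x038000 | 0x000280 | 0x00002A
      = 0x9F82AA
Bytes: (v>>16)&0xFF=9F, (v>>8)&0xFF=82, v&0xFF=AA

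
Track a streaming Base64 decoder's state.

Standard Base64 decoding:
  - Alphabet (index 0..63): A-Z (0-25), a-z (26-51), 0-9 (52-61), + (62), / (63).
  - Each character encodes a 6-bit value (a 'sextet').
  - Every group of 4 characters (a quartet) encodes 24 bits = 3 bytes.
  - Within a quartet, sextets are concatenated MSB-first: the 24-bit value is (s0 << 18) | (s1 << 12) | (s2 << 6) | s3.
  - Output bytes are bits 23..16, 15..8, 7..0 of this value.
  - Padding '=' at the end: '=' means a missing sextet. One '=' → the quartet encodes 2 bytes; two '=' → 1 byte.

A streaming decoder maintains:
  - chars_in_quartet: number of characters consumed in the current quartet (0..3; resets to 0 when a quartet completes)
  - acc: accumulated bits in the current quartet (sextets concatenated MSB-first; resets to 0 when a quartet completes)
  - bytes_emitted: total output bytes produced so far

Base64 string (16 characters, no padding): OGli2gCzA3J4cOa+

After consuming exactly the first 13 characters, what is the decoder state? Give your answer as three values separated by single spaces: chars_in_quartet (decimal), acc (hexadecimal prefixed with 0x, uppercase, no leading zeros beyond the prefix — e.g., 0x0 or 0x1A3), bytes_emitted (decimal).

After char 0 ('O'=14): chars_in_quartet=1 acc=0xE bytes_emitted=0
After char 1 ('G'=6): chars_in_quartet=2 acc=0x386 bytes_emitted=0
After char 2 ('l'=37): chars_in_quartet=3 acc=0xE1A5 bytes_emitted=0
After char 3 ('i'=34): chars_in_quartet=4 acc=0x386962 -> emit 38 69 62, reset; bytes_emitted=3
After char 4 ('2'=54): chars_in_quartet=1 acc=0x36 bytes_emitted=3
After char 5 ('g'=32): chars_in_quartet=2 acc=0xDA0 bytes_emitted=3
After char 6 ('C'=2): chars_in_quartet=3 acc=0x36802 bytes_emitted=3
After char 7 ('z'=51): chars_in_quartet=4 acc=0xDA00B3 -> emit DA 00 B3, reset; bytes_emitted=6
After char 8 ('A'=0): chars_in_quartet=1 acc=0x0 bytes_emitted=6
After char 9 ('3'=55): chars_in_quartet=2 acc=0x37 bytes_emitted=6
After char 10 ('J'=9): chars_in_quartet=3 acc=0xDC9 bytes_emitted=6
After char 11 ('4'=56): chars_in_quartet=4 acc=0x37278 -> emit 03 72 78, reset; bytes_emitted=9
After char 12 ('c'=28): chars_in_quartet=1 acc=0x1C bytes_emitted=9

Answer: 1 0x1C 9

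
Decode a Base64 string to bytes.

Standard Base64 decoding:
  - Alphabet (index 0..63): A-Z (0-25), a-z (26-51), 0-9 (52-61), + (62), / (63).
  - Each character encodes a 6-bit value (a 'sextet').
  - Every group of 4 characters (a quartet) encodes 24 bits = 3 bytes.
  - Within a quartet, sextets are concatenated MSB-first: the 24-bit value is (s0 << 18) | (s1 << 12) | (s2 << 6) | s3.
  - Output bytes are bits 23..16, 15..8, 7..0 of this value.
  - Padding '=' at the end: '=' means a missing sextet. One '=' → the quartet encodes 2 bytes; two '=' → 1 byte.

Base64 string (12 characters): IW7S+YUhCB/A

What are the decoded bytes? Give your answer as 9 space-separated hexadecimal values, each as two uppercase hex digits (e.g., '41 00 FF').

Answer: 21 6E D2 F9 85 21 08 1F C0

Derivation:
After char 0 ('I'=8): chars_in_quartet=1 acc=0x8 bytes_emitted=0
After char 1 ('W'=22): chars_in_quartet=2 acc=0x216 bytes_emitted=0
After char 2 ('7'=59): chars_in_quartet=3 acc=0x85BB bytes_emitted=0
After char 3 ('S'=18): chars_in_quartet=4 acc=0x216ED2 -> emit 21 6E D2, reset; bytes_emitted=3
After char 4 ('+'=62): chars_in_quartet=1 acc=0x3E bytes_emitted=3
After char 5 ('Y'=24): chars_in_quartet=2 acc=0xF98 bytes_emitted=3
After char 6 ('U'=20): chars_in_quartet=3 acc=0x3E614 bytes_emitted=3
After char 7 ('h'=33): chars_in_quartet=4 acc=0xF98521 -> emit F9 85 21, reset; bytes_emitted=6
After char 8 ('C'=2): chars_in_quartet=1 acc=0x2 bytes_emitted=6
After char 9 ('B'=1): chars_in_quartet=2 acc=0x81 bytes_emitted=6
After char 10 ('/'=63): chars_in_quartet=3 acc=0x207F bytes_emitted=6
After char 11 ('A'=0): chars_in_quartet=4 acc=0x81FC0 -> emit 08 1F C0, reset; bytes_emitted=9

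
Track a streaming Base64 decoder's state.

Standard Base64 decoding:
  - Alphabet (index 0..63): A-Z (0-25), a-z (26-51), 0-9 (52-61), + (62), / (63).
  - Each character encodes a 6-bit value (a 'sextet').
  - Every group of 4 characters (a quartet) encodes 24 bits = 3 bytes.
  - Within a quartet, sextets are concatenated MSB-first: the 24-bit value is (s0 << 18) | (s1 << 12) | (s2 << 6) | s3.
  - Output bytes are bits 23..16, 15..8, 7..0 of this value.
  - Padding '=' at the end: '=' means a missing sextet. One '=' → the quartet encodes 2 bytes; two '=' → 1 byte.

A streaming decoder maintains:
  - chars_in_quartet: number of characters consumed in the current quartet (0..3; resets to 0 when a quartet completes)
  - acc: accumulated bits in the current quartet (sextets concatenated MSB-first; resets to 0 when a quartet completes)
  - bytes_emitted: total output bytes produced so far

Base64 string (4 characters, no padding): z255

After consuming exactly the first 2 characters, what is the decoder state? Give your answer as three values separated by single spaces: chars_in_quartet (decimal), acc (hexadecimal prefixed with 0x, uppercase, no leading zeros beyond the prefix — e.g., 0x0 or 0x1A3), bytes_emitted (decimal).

After char 0 ('z'=51): chars_in_quartet=1 acc=0x33 bytes_emitted=0
After char 1 ('2'=54): chars_in_quartet=2 acc=0xCF6 bytes_emitted=0

Answer: 2 0xCF6 0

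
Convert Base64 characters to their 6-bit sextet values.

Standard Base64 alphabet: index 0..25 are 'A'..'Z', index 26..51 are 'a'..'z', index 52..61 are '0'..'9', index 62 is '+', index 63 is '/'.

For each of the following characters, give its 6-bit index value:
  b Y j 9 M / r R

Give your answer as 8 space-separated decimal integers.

Answer: 27 24 35 61 12 63 43 17

Derivation:
'b': a..z range, 26 + ord('b') − ord('a') = 27
'Y': A..Z range, ord('Y') − ord('A') = 24
'j': a..z range, 26 + ord('j') − ord('a') = 35
'9': 0..9 range, 52 + ord('9') − ord('0') = 61
'M': A..Z range, ord('M') − ord('A') = 12
'/': index 63
'r': a..z range, 26 + ord('r') − ord('a') = 43
'R': A..Z range, ord('R') − ord('A') = 17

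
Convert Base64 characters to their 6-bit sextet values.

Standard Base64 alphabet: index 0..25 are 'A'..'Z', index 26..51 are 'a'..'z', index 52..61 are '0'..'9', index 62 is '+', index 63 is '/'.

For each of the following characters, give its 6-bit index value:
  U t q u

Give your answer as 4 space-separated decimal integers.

'U': A..Z range, ord('U') − ord('A') = 20
't': a..z range, 26 + ord('t') − ord('a') = 45
'q': a..z range, 26 + ord('q') − ord('a') = 42
'u': a..z range, 26 + ord('u') − ord('a') = 46

Answer: 20 45 42 46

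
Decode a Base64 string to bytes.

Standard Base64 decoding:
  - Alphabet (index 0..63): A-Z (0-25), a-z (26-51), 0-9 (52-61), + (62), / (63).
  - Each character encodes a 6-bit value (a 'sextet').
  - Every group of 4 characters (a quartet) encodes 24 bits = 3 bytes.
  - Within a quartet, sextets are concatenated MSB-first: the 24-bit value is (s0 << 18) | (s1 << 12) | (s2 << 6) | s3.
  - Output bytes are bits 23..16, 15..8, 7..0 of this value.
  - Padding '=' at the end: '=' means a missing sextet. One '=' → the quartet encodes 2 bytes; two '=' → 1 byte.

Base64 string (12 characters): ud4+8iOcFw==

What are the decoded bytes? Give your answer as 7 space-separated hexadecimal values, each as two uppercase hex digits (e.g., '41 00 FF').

Answer: B9 DE 3E F2 23 9C 17

Derivation:
After char 0 ('u'=46): chars_in_quartet=1 acc=0x2E bytes_emitted=0
After char 1 ('d'=29): chars_in_quartet=2 acc=0xB9D bytes_emitted=0
After char 2 ('4'=56): chars_in_quartet=3 acc=0x2E778 bytes_emitted=0
After char 3 ('+'=62): chars_in_quartet=4 acc=0xB9DE3E -> emit B9 DE 3E, reset; bytes_emitted=3
After char 4 ('8'=60): chars_in_quartet=1 acc=0x3C bytes_emitted=3
After char 5 ('i'=34): chars_in_quartet=2 acc=0xF22 bytes_emitted=3
After char 6 ('O'=14): chars_in_quartet=3 acc=0x3C88E bytes_emitted=3
After char 7 ('c'=28): chars_in_quartet=4 acc=0xF2239C -> emit F2 23 9C, reset; bytes_emitted=6
After char 8 ('F'=5): chars_in_quartet=1 acc=0x5 bytes_emitted=6
After char 9 ('w'=48): chars_in_quartet=2 acc=0x170 bytes_emitted=6
Padding '==': partial quartet acc=0x170 -> emit 17; bytes_emitted=7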